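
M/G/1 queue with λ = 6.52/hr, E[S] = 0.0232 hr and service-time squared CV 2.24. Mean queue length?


ρ = λ·E[S] = 6.52·0.0232 = 0.1513
Lq = ρ²(1+C_s²)/(2(1−ρ)) = 0.02288·(1+2.24)/(2·0.8487)
= 0.02288·3.2400/1.6975 = 0.04367

Final: 0.04367


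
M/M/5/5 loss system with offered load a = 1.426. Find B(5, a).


B(c,a) = (a^c/c!) / Σ_{k=0}^{c} a^k/k!
a^5/5! = 0.049138
Σ terms (k=0..5): 1.00000 + 1.42600 + 1.01674 + 0.48329 + 0.17229 + 0.04914 = 4.147458
B = 0.049138/4.147458 = 0.011848

Final: 0.011848


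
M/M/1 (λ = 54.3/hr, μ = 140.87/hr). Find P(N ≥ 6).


ρ = 54.3/140.87 = 0.3855
P(N ≥ n) = ρ^n = 0.3855^6 = 0.003280

Final: 0.003280


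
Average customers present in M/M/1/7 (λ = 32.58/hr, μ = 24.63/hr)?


ρ = 32.58/24.63 = 1.3228
L = ρ[1 − (K+1)ρ^K + Kρ^(K+1)] / [(1−ρ)(1−ρ^(K+1))]
Numerator: 1.3228·(1 − 8·7.086090 + 7·9.373318) = 13.127906
Denominator: (-0.3228)·(-8.373318) = 2.702715
L = 13.127906/2.702715 = 4.8573

Final: 4.8573


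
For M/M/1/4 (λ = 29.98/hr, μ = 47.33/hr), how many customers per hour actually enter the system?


ρ = 0.6334; P_K = (1−ρ)ρ^4/(1−ρ^5) = 0.065713
λ_eff = λ(1 − P_K) = 29.98·(1 − 0.065713) = 29.98·0.934287 = 28.0099 /hr

Final: 28.0099 /hr


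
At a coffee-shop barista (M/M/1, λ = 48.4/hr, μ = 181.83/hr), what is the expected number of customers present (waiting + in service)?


ρ = λ/μ = 48.4/181.83 = 0.2662
L = ρ/(1−ρ) = 0.2662/(1 − 0.2662) = 0.2662/0.7338 = 0.3627

Final: 0.3627


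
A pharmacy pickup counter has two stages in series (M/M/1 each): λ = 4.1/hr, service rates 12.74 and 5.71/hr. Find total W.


Each node sees arrival rate λ = 4.1/hr (tandem ⇒ throughput preserved).
W₁ = 1/(μ₁−λ) = 1/(12.74−4.1) = 0.11574 hr
W₂ = 1/(μ₂−λ) = 1/(5.71−4.1) = 0.62112 hr
W_total = W₁ + W₂ = 0.11574 + 0.62112 = 0.73686 hr

Final: 0.73686 hr


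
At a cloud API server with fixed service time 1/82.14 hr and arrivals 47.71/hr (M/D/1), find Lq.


ρ = 47.71/82.14 = 0.5808
M/D/1: Lq = ρ²/(2(1−ρ)) = 0.3374/(2·0.4192) = 0.40244

Final: 0.40244


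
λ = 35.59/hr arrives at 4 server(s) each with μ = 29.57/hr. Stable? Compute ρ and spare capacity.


Total capacity cμ = 4·29.57 = 118.28/hr
ρ = λ/(cμ) = 35.59/118.28 = 0.3009
Stable ⇔ ρ < 1: YES
Spare capacity = cμ − λ = 118.28 − 35.59 = 82.69/hr

Final: ρ = 0.3009; stable; margin = 82.69/hr


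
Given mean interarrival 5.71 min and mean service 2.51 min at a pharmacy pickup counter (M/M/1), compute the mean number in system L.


λ = 60/5.71 = 10.5079 /hr
μ = 60/2.51 = 23.9044 /hr
ρ = λ/μ = 10.5079/23.9044 = 0.4396
L = ρ/(1−ρ) = 0.4396/0.5604 = 0.7844

Final: 0.7844


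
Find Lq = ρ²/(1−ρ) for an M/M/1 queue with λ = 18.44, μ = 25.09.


ρ = 18.44/25.09 = 0.7350
Lq = ρ²/(1−ρ) = 0.5402/0.2650 = 2.0380

Final: 2.0380


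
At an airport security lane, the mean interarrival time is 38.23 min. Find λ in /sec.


λ = 1/(interarrival time) in consistent units.
1 second = 0.0166667 min, so λ = 0.0166667/38.23 = 0.0004360 per second

Final: 0.0004360 /sec


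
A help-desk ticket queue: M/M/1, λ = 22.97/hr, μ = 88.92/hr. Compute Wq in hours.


ρ = 22.97/88.92 = 0.2583
Wq = ρ/(μ−λ) = 0.2583/(88.92 − 22.97) = 0.2583/65.95 = 0.003917 hr

Final: 0.003917 hr


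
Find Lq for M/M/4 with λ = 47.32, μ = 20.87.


a = λ/μ = 2.2674; ρ = a/4 = 0.5668
P₀ = 0.096872
Lq = P₀·a^c·ρ / (c!·(1−ρ)²) = 0.096872·26.42951·0.5668/(24·0.18763)
= 0.32229

Final: 0.32229


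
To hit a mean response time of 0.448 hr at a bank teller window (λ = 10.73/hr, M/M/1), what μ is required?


W = 1/(μ−λ) ⇒ μ − λ = 1/W = 1/0.448 = 2.2321
μ = λ + 1/W = 10.73 + 2.2321 = 12.9621 per hr

Final: 12.9621 /hr


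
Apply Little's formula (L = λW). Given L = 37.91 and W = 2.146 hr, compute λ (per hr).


λ = L/W = 37.91/2.146 = 17.6654 /hr

Final: 17.6654 /hr


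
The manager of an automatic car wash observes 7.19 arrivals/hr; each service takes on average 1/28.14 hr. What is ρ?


ρ = λ/μ = 7.19/28.14 = 0.2555

Final: 0.2555


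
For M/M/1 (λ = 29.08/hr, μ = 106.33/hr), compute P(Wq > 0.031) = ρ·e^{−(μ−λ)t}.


ρ = 29.08/106.33 = 0.2735
P(Wq > t) = ρ·e^{−(μ−λ)t} = 0.2735·e^{−2.3948}
= 0.2735·0.091195 = 0.024941

Final: 0.024941


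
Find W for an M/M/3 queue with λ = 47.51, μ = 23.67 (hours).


a = 2.0072; ρ = 0.6691; P₀ = 0.109962
Lq = P₀·a^c·ρ/(c!(1−ρ)²) = 0.90536
Wq = Lq/λ = 0.90536/47.51 = 0.01906 hr
W = Wq + 1/μ = 0.01906 + 0.04225 = 0.06130 hr

Final: 0.06130 hr


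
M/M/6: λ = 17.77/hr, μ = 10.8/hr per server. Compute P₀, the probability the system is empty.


a = λ/μ = 17.77/10.8 = 1.6454; ρ = a/c = 0.2742
Σ_{k=0}^{5} a^k/k! (terms k=0..5) = 1.00000 + 1.64537 + 1.35362 + 0.74240 + 0.30538 + 0.10049 = 5.14727
Tail: a^6/(6!(1−ρ)) = 19.84184/(720·0.7258) = 0.03797
P₀ = 1/(5.14727 + 0.03797) = 1/5.18524 = 0.192855

Final: 0.192855


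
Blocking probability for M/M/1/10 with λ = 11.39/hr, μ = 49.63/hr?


ρ = λ/μ = 11.39/49.63 = 0.2295
P_K = (1−ρ)ρ^K/(1−ρ^(K+1)) = (0.7705·0.0000004053)/(1 − 0.00000009302)
= 0.0000003123/1.000000 = 0.0000003123

Final: 0.0000003123


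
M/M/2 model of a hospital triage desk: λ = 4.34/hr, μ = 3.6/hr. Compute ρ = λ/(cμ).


ρ = λ/(cμ) = 4.34/(2·3.6) = 4.34/7.20 = 0.6028

Final: 0.6028


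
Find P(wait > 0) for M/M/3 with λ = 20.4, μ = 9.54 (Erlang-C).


a = λ/μ = 2.1384; ρ = a/3 = 0.7128
P₀ = 0.090101 (from M/M/c formula)
C(c,a) = [a^c/(c!(1−ρ))]·P₀ = [9.77790/(6·0.2872)]·0.090101
= 5.67403·0.090101 = 0.511234

Final: 0.511234


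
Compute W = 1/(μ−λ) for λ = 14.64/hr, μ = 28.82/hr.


W = 1/(μ−λ) = 1/(28.82 − 14.64) = 1/14.18 = 0.07052 hr

Final: 0.07052 hr


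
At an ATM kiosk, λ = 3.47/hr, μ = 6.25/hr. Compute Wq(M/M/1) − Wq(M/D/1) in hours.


ρ = 3.47/6.25 = 0.5552
Wq(M/M/1) = ρ/(μ−λ) = 0.5552/2.78 = 0.19971 hr
Wq(M/D/1) = ρ/(2(μ−λ)) = 0.09986 hr
Savings = 0.19971 − 0.09986 = 0.09986 hr

Final: 0.09986 hr


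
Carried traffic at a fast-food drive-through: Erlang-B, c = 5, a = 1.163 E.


B(5,1.163) = 0.005549 (Erlang-B)
Carried load = a(1 − B) = 1.163·(1 − 0.005549) = 1.163·0.994451 = 1.1565 E

Final: 1.1565 Erlangs


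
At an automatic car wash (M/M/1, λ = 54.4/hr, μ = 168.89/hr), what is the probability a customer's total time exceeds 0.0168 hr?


W ~ Exponential(μ−λ) for M/M/1.
μ − λ = 168.89 − 54.4 = 114.4900
P(W > t) = e^{−(μ−λ)t} = e^{−1.9234} = 0.146105

Final: 0.146105


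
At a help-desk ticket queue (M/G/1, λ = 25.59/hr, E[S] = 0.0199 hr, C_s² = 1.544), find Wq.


ρ = λ·E[S] = 25.59·0.0199 = 0.5092
E[S²] = E[S]²(1+C_s²) = 0.0199²·(1+1.544) = 0.001007
Wq = λ·E[S²]/(2(1−ρ)) = 25.59·0.001007/(2·0.4908) = 0.02627 hr

Final: 0.02627 hr


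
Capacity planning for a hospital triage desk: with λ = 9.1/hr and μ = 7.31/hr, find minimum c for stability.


Stability requires cμ > λ ⇔ c > λ/μ.
λ/μ = 9.1/7.31 = 1.2449
Minimum integer c = ⌊1.2449⌋ + 1 = 2
Check: 2·7.31 = 14.62 > 9.1, while 1·7.31 = 7.31 ≤ 9.1

Final: 2 servers


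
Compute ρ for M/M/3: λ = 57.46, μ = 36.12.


ρ = λ/(cμ) = 57.46/(3·36.12) = 57.46/108.36 = 0.5303

Final: 0.5303


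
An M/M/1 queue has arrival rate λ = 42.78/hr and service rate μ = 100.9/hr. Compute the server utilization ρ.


ρ = λ/μ = 42.78/100.9 = 0.4240

Final: 0.4240


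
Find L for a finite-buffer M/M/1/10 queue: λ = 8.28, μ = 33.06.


ρ = 8.28/33.06 = 0.2505
L = ρ[1 − (K+1)ρ^K + Kρ^(K+1)] / [(1−ρ)(1−ρ^(K+1))]
Numerator: 0.2505·(1 − 11·0.0000009711 + 10·0.0000002432) = 0.250452
Denominator: (0.7495)·(1.000000) = 0.749546
L = 0.250452/0.749546 = 0.3341

Final: 0.3341


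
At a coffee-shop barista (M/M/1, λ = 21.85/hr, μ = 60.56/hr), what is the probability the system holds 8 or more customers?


ρ = 21.85/60.56 = 0.3608
P(N ≥ n) = ρ^n = 0.3608^8 = 0.0002872

Final: 0.0002872


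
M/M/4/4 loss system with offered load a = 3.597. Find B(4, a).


B(c,a) = (a^c/c!) / Σ_{k=0}^{c} a^k/k!
a^4/4! = 6.975101
Σ terms (k=0..4): 1.00000 + 3.59700 + 6.46920 + 7.75658 + 6.97510 = 25.797882
B = 6.975101/25.797882 = 0.270375

Final: 0.270375


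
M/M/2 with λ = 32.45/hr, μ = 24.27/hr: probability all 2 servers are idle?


a = λ/μ = 32.45/24.27 = 1.3370; ρ = a/c = 0.6685
Σ_{k=0}^{1} a^k/k! (terms k=0..1) = 1.00000 + 1.33704 = 2.33704
Tail: a^2/(2!(1−ρ)) = 1.78768/(2·0.3315) = 2.69652
P₀ = 1/(2.33704 + 2.69652) = 1/5.03356 = 0.198667

Final: 0.198667


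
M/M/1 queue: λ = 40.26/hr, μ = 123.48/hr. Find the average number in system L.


ρ = λ/μ = 40.26/123.48 = 0.3260
L = ρ/(1−ρ) = 0.3260/(1 − 0.3260) = 0.3260/0.6740 = 0.4838

Final: 0.4838


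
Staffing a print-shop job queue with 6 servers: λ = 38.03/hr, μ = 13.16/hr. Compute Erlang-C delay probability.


a = λ/μ = 2.8898; ρ = a/6 = 0.4816
P₀ = 0.054845 (from M/M/c formula)
C(c,a) = [a^c/(c!(1−ρ))]·P₀ = [582.40168/(720·0.5184)]·0.054845
= 1.56047·0.054845 = 0.085584

Final: 0.085584


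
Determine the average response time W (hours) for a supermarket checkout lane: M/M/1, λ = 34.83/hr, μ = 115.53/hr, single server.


W = 1/(μ−λ) = 1/(115.53 − 34.83) = 1/80.70 = 0.01239 hr

Final: 0.01239 hr


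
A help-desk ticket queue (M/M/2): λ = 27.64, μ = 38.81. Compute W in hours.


a = 0.7122; ρ = 0.3561; P₀ = 0.474824
Lq = P₀·a^c·ρ/(c!(1−ρ)²) = 0.10342
Wq = Lq/λ = 0.10342/27.64 = 0.003742 hr
W = Wq + 1/μ = 0.003742 + 0.02577 = 0.02951 hr

Final: 0.02951 hr


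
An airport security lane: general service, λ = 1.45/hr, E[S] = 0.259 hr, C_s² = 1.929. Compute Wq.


ρ = λ·E[S] = 1.45·0.259 = 0.3755
E[S²] = E[S]²(1+C_s²) = 0.259²·(1+1.929) = 0.196480
Wq = λ·E[S²]/(2(1−ρ)) = 1.45·0.196480/(2·0.6244) = 0.22812 hr

Final: 0.22812 hr


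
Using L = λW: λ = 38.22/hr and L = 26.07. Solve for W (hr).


W = L/λ = 26.07/38.22 = 0.6821 hr

Final: 0.6821 hr


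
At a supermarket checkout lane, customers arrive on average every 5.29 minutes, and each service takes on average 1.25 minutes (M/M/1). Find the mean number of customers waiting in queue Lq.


λ = 60/5.29 = 11.3422 /hr
μ = 60/1.25 = 48.0000 /hr
ρ = λ/μ = 11.3422/48.0000 = 0.2363
Lq = ρ²/(1−ρ) = 0.05584/0.7637 = 0.07311

Final: 0.07311


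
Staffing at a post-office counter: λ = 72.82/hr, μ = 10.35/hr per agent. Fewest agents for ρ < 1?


Stability requires cμ > λ ⇔ c > λ/μ.
λ/μ = 72.82/10.35 = 7.0357
Minimum integer c = ⌊7.0357⌋ + 1 = 8
Check: 8·10.35 = 82.80 > 72.82, while 7·10.35 = 72.45 ≤ 72.82

Final: 8 servers


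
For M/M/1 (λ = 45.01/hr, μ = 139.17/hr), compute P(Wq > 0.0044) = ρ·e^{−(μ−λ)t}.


ρ = 45.01/139.17 = 0.3234
P(Wq > t) = ρ·e^{−(μ−λ)t} = 0.3234·e^{−0.4143}
= 0.3234·0.660800 = 0.213714

Final: 0.213714


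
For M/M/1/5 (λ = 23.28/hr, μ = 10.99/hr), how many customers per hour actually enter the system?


ρ = 2.1183; P_K = (1−ρ)ρ^5/(1−ρ^6) = 0.533830
λ_eff = λ(1 − P_K) = 23.28·(1 − 0.533830) = 23.28·0.466170 = 10.8524 /hr

Final: 10.8524 /hr


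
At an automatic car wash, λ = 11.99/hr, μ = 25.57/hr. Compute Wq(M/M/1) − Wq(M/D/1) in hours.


ρ = 11.99/25.57 = 0.4689
Wq(M/M/1) = ρ/(μ−λ) = 0.4689/13.58 = 0.03453 hr
Wq(M/D/1) = ρ/(2(μ−λ)) = 0.01726 hr
Savings = 0.03453 − 0.01726 = 0.01726 hr

Final: 0.01726 hr


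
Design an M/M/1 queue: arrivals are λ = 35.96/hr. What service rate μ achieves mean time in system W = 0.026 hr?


W = 1/(μ−λ) ⇒ μ − λ = 1/W = 1/0.026 = 38.4615
μ = λ + 1/W = 35.96 + 38.4615 = 74.4215 per hr

Final: 74.4215 /hr


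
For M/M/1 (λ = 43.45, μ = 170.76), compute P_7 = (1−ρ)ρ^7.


ρ = 43.45/170.76 = 0.2545
P_n = (1−ρ)·ρ^n = (1 − 0.2545)·0.2545^7 = 0.7455·0.00006906 = 0.00005149

Final: 0.00005149


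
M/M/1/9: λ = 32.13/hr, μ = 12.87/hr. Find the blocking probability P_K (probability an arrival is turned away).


ρ = λ/μ = 32.13/12.87 = 2.4965
P_K = (1−ρ)ρ^K/(1−ρ^(K+1)) = (-1.4965·3766.947850)/(1 − 9404.198479)
= -5637.250629/-9403.198479 = 0.599504

Final: 0.599504


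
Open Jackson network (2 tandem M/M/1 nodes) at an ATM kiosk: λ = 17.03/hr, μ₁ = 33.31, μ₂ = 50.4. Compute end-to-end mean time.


Each node sees arrival rate λ = 17.03/hr (tandem ⇒ throughput preserved).
W₁ = 1/(μ₁−λ) = 1/(33.31−17.03) = 0.06143 hr
W₂ = 1/(μ₂−λ) = 1/(50.4−17.03) = 0.02997 hr
W_total = W₁ + W₂ = 0.06143 + 0.02997 = 0.09139 hr

Final: 0.09139 hr


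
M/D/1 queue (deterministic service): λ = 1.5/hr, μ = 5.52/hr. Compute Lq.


ρ = 1.5/5.52 = 0.2717
M/D/1: Lq = ρ²/(2(1−ρ)) = 0.07384/(2·0.7283) = 0.05070

Final: 0.05070


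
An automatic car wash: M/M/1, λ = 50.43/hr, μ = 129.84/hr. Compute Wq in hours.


ρ = 50.43/129.84 = 0.3884
Wq = ρ/(μ−λ) = 0.3884/(129.84 − 50.43) = 0.3884/79.41 = 0.004891 hr

Final: 0.004891 hr


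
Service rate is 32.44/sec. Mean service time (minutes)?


Mean service time = 1/μ = 1/32.44 second = 0.03083 second
In minutes: 0.03083 × 0.0166667 = 0.0005138 min

Final: 0.0005138 min


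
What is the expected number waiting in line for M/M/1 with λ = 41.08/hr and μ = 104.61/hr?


ρ = 41.08/104.61 = 0.3927
Lq = ρ²/(1−ρ) = 0.1542/0.6073 = 0.2539

Final: 0.2539


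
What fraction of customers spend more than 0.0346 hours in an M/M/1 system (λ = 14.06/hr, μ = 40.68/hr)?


W ~ Exponential(μ−λ) for M/M/1.
μ − λ = 40.68 − 14.06 = 26.6200
P(W > t) = e^{−(μ−λ)t} = e^{−0.9211} = 0.398100

Final: 0.398100


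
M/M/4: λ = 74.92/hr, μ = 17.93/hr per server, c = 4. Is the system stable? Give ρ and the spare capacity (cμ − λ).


Total capacity cμ = 4·17.93 = 71.72/hr
ρ = λ/(cμ) = 74.92/71.72 = 1.0446
Stable ⇔ ρ < 1: NO
Spare capacity = cμ − λ = 71.72 − 74.92 = -3.20/hr

Final: ρ = 1.0446; unstable; margin = -3.20/hr


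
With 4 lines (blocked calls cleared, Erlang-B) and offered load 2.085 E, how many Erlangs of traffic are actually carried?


B(4,2.085) = 0.104203 (Erlang-B)
Carried load = a(1 − B) = 2.085·(1 − 0.104203) = 2.085·0.895797 = 1.8677 E

Final: 1.8677 Erlangs


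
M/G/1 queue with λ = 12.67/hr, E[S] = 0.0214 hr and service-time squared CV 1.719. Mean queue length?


ρ = λ·E[S] = 12.67·0.0214 = 0.2711
Lq = ρ²(1+C_s²)/(2(1−ρ)) = 0.07352·(1+1.719)/(2·0.7289)
= 0.07352·2.7190/1.4577 = 0.13712

Final: 0.13712


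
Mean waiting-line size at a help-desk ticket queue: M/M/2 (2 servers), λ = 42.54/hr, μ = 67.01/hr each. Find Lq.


a = λ/μ = 0.6348; ρ = a/2 = 0.3174
P₀ = 0.518124
Lq = P₀·a^c·ρ / (c!·(1−ρ)²) = 0.518124·0.40301·0.3174/(2·0.46592)
= 0.07113

Final: 0.07113


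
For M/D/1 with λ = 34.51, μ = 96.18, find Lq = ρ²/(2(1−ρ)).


ρ = 34.51/96.18 = 0.3588
M/D/1: Lq = ρ²/(2(1−ρ)) = 0.1287/(2·0.6412) = 0.10039

Final: 0.10039


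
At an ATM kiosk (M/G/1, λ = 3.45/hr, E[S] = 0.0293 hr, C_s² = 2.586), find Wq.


ρ = λ·E[S] = 3.45·0.0293 = 0.1011
E[S²] = E[S]²(1+C_s²) = 0.0293²·(1+2.586) = 0.003079
Wq = λ·E[S²]/(2(1−ρ)) = 3.45·0.003079/(2·0.8989) = 0.005908 hr

Final: 0.005908 hr


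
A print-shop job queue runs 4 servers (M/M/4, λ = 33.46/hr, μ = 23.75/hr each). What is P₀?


a = λ/μ = 33.46/23.75 = 1.4088; ρ = a/c = 0.3522
Σ_{k=0}^{3} a^k/k! (terms k=0..3) = 1.00000 + 1.40884 + 0.99242 + 0.46605 = 3.86731
Tail: a^4/(4!(1−ρ)) = 3.93957/(24·0.6478) = 0.25340
P₀ = 1/(3.86731 + 0.25340) = 1/4.12071 = 0.242676

Final: 0.242676


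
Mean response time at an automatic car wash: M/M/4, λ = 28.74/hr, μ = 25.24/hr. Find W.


a = 1.1387; ρ = 0.2847; P₀ = 0.319394
Lq = P₀·a^c·ρ/(c!(1−ρ)²) = 0.01245
Wq = Lq/λ = 0.01245/28.74 = 0.0004331 hr
W = Wq + 1/μ = 0.0004331 + 0.03962 = 0.04005 hr

Final: 0.04005 hr


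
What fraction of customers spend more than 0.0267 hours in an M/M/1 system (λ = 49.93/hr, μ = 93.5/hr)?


W ~ Exponential(μ−λ) for M/M/1.
μ − λ = 93.5 − 49.93 = 43.5700
P(W > t) = e^{−(μ−λ)t} = e^{−1.1633} = 0.312447

Final: 0.312447


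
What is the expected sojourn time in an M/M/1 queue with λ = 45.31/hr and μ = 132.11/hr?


W = 1/(μ−λ) = 1/(132.11 − 45.31) = 1/86.80 = 0.01152 hr

Final: 0.01152 hr


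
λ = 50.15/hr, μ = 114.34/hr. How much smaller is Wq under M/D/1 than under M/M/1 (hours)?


ρ = 50.15/114.34 = 0.4386
Wq(M/M/1) = ρ/(μ−λ) = 0.4386/64.19 = 0.006833 hr
Wq(M/D/1) = ρ/(2(μ−λ)) = 0.003416 hr
Savings = 0.006833 − 0.003416 = 0.003416 hr

Final: 0.003416 hr


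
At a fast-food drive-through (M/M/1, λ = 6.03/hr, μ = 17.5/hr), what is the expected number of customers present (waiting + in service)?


ρ = λ/μ = 6.03/17.5 = 0.3446
L = ρ/(1−ρ) = 0.3446/(1 − 0.3446) = 0.3446/0.6554 = 0.5257

Final: 0.5257


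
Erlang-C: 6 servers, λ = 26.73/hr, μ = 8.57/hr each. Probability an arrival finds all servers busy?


a = λ/μ = 3.1190; ρ = a/6 = 0.5198
P₀ = 0.043278 (from M/M/c formula)
C(c,a) = [a^c/(c!(1−ρ))]·P₀ = [920.68024/(720·0.4802)]·0.043278
= 2.66310·0.043278 = 0.115253

Final: 0.115253


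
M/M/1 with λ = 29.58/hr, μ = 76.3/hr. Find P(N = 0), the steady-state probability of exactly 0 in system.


ρ = 29.58/76.3 = 0.3877
P_n = (1−ρ)·ρ^n = (1 − 0.3877)·0.3877^0 = 0.6123·1.000000 = 0.612320

Final: 0.612320


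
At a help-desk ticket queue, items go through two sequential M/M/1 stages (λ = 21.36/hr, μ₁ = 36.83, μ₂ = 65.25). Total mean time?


Each node sees arrival rate λ = 21.36/hr (tandem ⇒ throughput preserved).
W₁ = 1/(μ₁−λ) = 1/(36.83−21.36) = 0.06464 hr
W₂ = 1/(μ₂−λ) = 1/(65.25−21.36) = 0.02278 hr
W_total = W₁ + W₂ = 0.06464 + 0.02278 = 0.08743 hr

Final: 0.08743 hr


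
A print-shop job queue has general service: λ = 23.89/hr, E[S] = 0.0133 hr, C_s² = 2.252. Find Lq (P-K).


ρ = λ·E[S] = 23.89·0.0133 = 0.3177
Lq = ρ²(1+C_s²)/(2(1−ρ)) = 0.1010·(1+2.252)/(2·0.6823)
= 0.1010·3.2520/1.3645 = 0.24060

Final: 0.24060


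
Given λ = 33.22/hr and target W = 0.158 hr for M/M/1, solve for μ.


W = 1/(μ−λ) ⇒ μ − λ = 1/W = 1/0.158 = 6.3291
μ = λ + 1/W = 33.22 + 6.3291 = 39.5491 per hr

Final: 39.5491 /hr


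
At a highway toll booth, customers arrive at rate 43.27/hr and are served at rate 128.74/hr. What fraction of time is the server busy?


ρ = λ/μ = 43.27/128.74 = 0.3361

Final: 0.3361


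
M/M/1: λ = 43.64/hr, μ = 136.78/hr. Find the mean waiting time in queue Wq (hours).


ρ = 43.64/136.78 = 0.3191
Wq = ρ/(μ−λ) = 0.3191/(136.78 − 43.64) = 0.3191/93.14 = 0.003426 hr

Final: 0.003426 hr


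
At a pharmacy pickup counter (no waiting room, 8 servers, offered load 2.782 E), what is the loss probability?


B(c,a) = (a^c/c!) / Σ_{k=0}^{c} a^k/k!
a^8/8! = 0.088989
Σ terms (k=0..8): 1.00000 + 2.78200 + 3.86976 + 3.58856 + 2.49584 + 1.38869 + 0.64389 + 0.25590 + 0.08899 = 16.113628
B = 0.088989/16.113628 = 0.005523

Final: 0.005523


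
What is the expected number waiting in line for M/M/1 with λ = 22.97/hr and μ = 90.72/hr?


ρ = 22.97/90.72 = 0.2532
Lq = ρ²/(1−ρ) = 0.06411/0.7468 = 0.08584

Final: 0.08584


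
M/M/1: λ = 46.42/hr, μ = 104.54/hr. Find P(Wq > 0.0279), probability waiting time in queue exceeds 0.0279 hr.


ρ = 46.42/104.54 = 0.4440
P(Wq > t) = ρ·e^{−(μ−λ)t} = 0.4440·e^{−1.6215}
= 0.4440·0.197593 = 0.087739

Final: 0.087739


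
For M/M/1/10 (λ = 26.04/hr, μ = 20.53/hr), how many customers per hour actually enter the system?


ρ = 1.2684; P_K = (1−ρ)ρ^10/(1−ρ^11) = 0.228298
λ_eff = λ(1 − P_K) = 26.04·(1 − 0.228298) = 26.04·0.771702 = 20.0951 /hr

Final: 20.0951 /hr


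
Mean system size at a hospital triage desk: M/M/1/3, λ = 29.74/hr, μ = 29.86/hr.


ρ = 29.74/29.86 = 0.9960
L = ρ[1 − (K+1)ρ^K + Kρ^(K+1)] / [(1−ρ)(1−ρ^(K+1))]
Numerator: 0.9960·(1 − 4·0.987992 + 3·0.984022) = 0.00009600
Denominator: (0.004019)·(0.015978) = 0.00006421
L = 0.00009600/0.00006421 = 1.4950

Final: 1.4950


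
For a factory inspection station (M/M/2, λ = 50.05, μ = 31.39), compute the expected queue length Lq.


a = λ/μ = 1.5945; ρ = a/2 = 0.7972
P₀ = 0.112825
Lq = P₀·a^c·ρ / (c!·(1−ρ)²) = 0.112825·2.54229·0.7972/(2·0.04112)
= 2.78079

Final: 2.78079


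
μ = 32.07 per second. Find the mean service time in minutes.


Mean service time = 1/μ = 1/32.07 second = 0.03118 second
In minutes: 0.03118 × 0.0166667 = 0.0005197 min

Final: 0.0005197 min


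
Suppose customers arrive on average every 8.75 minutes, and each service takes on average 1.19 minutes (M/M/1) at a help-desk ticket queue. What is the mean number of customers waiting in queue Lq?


λ = 60/8.75 = 6.8571 /hr
μ = 60/1.19 = 50.4202 /hr
ρ = λ/μ = 6.8571/50.4202 = 0.1360
Lq = ρ²/(1−ρ) = 0.01850/0.8640 = 0.02141

Final: 0.02141


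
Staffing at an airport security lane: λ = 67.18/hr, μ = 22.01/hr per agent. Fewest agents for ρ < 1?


Stability requires cμ > λ ⇔ c > λ/μ.
λ/μ = 67.18/22.01 = 3.0522
Minimum integer c = ⌊3.0522⌋ + 1 = 4
Check: 4·22.01 = 88.04 > 67.18, while 3·22.01 = 66.03 ≤ 67.18

Final: 4 servers


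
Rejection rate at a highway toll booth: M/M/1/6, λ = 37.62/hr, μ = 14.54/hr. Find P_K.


ρ = λ/μ = 37.62/14.54 = 2.5873
P_K = (1−ρ)ρ^K/(1−ρ^(K+1)) = (-1.5873·300.003491)/(1 − 776.212608)
= -476.209117/-775.212608 = 0.614295

Final: 0.614295


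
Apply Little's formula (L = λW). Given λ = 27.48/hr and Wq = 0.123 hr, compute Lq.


Lq = λWq = 27.48·0.123 = 3.3800

Final: 3.3800


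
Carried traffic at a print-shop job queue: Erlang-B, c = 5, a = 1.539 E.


B(5,1.539) = 0.015518 (Erlang-B)
Carried load = a(1 − B) = 1.539·(1 − 0.015518) = 1.539·0.984482 = 1.5151 E

Final: 1.5151 Erlangs


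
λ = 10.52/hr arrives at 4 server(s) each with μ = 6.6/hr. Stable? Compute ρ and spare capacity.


Total capacity cμ = 4·6.6 = 26.40/hr
ρ = λ/(cμ) = 10.52/26.40 = 0.3985
Stable ⇔ ρ < 1: YES
Spare capacity = cμ − λ = 26.40 − 10.52 = 15.88/hr

Final: ρ = 0.3985; stable; margin = 15.88/hr


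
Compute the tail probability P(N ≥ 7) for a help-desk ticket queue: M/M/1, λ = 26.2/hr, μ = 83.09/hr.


ρ = 26.2/83.09 = 0.3153
P(N ≥ n) = ρ^n = 0.3153^7 = 0.0003099

Final: 0.0003099


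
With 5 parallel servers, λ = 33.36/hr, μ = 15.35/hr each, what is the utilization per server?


ρ = λ/(cμ) = 33.36/(5·15.35) = 33.36/76.75 = 0.4347

Final: 0.4347


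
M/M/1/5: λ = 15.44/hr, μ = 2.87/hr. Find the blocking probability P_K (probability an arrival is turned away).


ρ = λ/μ = 15.44/2.87 = 5.3798
P_K = (1−ρ)ρ^K/(1−ρ^(K+1)) = (-4.3798·4506.371549)/(1 − 24243.336836)
= -19736.965287/-24242.336836 = 0.814153

Final: 0.814153


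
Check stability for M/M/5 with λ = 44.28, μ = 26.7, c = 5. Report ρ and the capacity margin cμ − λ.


Total capacity cμ = 5·26.7 = 133.50/hr
ρ = λ/(cμ) = 44.28/133.50 = 0.3317
Stable ⇔ ρ < 1: YES
Spare capacity = cμ − λ = 133.50 − 44.28 = 89.22/hr

Final: ρ = 0.3317; stable; margin = 89.22/hr


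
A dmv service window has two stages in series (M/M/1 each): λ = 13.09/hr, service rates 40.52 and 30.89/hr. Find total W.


Each node sees arrival rate λ = 13.09/hr (tandem ⇒ throughput preserved).
W₁ = 1/(μ₁−λ) = 1/(40.52−13.09) = 0.03646 hr
W₂ = 1/(μ₂−λ) = 1/(30.89−13.09) = 0.05618 hr
W_total = W₁ + W₂ = 0.03646 + 0.05618 = 0.09264 hr

Final: 0.09264 hr


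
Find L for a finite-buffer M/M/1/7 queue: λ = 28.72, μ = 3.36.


ρ = 28.72/3.36 = 8.5476
L = ρ[1 − (K+1)ρ^K + Kρ^(K+1)] / [(1−ρ)(1−ρ^(K+1))]
Numerator: 8.5476·(1 − 8·3333620.109483 + 7·28494514.745339) = 1476965689.514371
Denominator: (-7.5476)·(-28494513.745339) = 215065734.696965
L = 1476965689.514371/215065734.696965 = 6.8675

Final: 6.8675


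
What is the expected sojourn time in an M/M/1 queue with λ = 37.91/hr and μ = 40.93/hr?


W = 1/(μ−λ) = 1/(40.93 − 37.91) = 1/3.02 = 0.3311 hr

Final: 0.3311 hr


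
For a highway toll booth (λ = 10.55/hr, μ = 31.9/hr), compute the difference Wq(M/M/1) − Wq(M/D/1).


ρ = 10.55/31.9 = 0.3307
Wq(M/M/1) = ρ/(μ−λ) = 0.3307/21.35 = 0.01549 hr
Wq(M/D/1) = ρ/(2(μ−λ)) = 0.007745 hr
Savings = 0.01549 − 0.007745 = 0.007745 hr

Final: 0.007745 hr


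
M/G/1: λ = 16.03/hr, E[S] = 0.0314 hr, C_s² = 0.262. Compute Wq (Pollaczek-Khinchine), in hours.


ρ = λ·E[S] = 16.03·0.0314 = 0.5033
E[S²] = E[S]²(1+C_s²) = 0.0314²·(1+0.262) = 0.001244
Wq = λ·E[S²]/(2(1−ρ)) = 16.03·0.001244/(2·0.4967) = 0.02008 hr

Final: 0.02008 hr


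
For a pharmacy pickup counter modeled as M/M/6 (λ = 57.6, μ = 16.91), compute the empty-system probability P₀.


a = λ/μ = 57.6/16.91 = 3.4063; ρ = a/c = 0.5677
Σ_{k=0}^{5} a^k/k! (terms k=0..5) = 1.00000 + 3.40627 + 5.80133 + 6.58697 + 5.60924 + 3.82132 = 26.22513
Tail: a^6/(6!(1−ρ)) = 1561.97204/(720·0.4323) = 5.01842
P₀ = 1/(26.22513 + 5.01842) = 1/31.24355 = 0.032007

Final: 0.032007


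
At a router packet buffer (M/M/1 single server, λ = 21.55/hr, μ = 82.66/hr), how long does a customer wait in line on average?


ρ = 21.55/82.66 = 0.2607
Wq = ρ/(μ−λ) = 0.2607/(82.66 − 21.55) = 0.2607/61.11 = 0.004266 hr

Final: 0.004266 hr


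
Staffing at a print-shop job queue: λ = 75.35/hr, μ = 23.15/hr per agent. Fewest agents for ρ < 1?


Stability requires cμ > λ ⇔ c > λ/μ.
λ/μ = 75.35/23.15 = 3.2549
Minimum integer c = ⌊3.2549⌋ + 1 = 4
Check: 4·23.15 = 92.60 > 75.35, while 3·23.15 = 69.45 ≤ 75.35

Final: 4 servers


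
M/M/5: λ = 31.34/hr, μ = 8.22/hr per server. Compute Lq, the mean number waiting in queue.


a = λ/μ = 3.8127; ρ = a/5 = 0.7625
P₀ = 0.017125
Lq = P₀·a^c·ρ / (c!·(1−ρ)²) = 0.017125·805.63045·0.7625/(120·0.05639)
= 1.55465

Final: 1.55465


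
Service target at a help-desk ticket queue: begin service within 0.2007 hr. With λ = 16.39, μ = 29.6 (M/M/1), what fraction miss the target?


ρ = 16.39/29.6 = 0.5537
P(Wq > t) = ρ·e^{−(μ−λ)t} = 0.5537·e^{−2.6512}
= 0.5537·0.070563 = 0.039072

Final: 0.039072


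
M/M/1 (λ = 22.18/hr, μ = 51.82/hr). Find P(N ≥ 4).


ρ = 22.18/51.82 = 0.4280
P(N ≥ n) = ρ^n = 0.4280^4 = 0.033563

Final: 0.033563


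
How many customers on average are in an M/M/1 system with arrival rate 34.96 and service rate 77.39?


ρ = λ/μ = 34.96/77.39 = 0.4517
L = ρ/(1−ρ) = 0.4517/(1 − 0.4517) = 0.4517/0.5483 = 0.8239

Final: 0.8239


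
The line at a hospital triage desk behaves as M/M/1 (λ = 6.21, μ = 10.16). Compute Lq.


ρ = 6.21/10.16 = 0.6112
Lq = ρ²/(1−ρ) = 0.3736/0.3888 = 0.9609

Final: 0.9609


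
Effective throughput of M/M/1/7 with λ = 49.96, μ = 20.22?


ρ = 2.4708; P_K = (1−ρ)ρ^7/(1−ρ^8) = 0.595705
λ_eff = λ(1 − P_K) = 49.96·(1 − 0.595705) = 49.96·0.404295 = 20.1986 /hr

Final: 20.1986 /hr


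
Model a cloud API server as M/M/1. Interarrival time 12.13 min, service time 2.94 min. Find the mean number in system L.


λ = 60/12.13 = 4.9464 /hr
μ = 60/2.94 = 20.4082 /hr
ρ = λ/μ = 4.9464/20.4082 = 0.2424
L = ρ/(1−ρ) = 0.2424/0.7576 = 0.3199

Final: 0.3199


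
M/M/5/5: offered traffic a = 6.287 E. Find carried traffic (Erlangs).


B(5,6.287) = 0.379975 (Erlang-B)
Carried load = a(1 − B) = 6.287·(1 − 0.379975) = 6.287·0.620025 = 3.8981 E

Final: 3.8981 Erlangs


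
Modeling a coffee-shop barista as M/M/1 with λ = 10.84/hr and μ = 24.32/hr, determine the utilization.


ρ = λ/μ = 10.84/24.32 = 0.4457

Final: 0.4457


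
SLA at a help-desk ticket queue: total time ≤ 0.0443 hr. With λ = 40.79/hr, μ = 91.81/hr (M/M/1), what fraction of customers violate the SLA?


W ~ Exponential(μ−λ) for M/M/1.
μ − λ = 91.81 − 40.79 = 51.0200
P(W > t) = e^{−(μ−λ)t} = e^{−2.2602} = 0.104331

Final: 0.104331


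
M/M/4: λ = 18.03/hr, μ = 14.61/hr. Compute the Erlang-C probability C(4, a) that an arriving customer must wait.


a = λ/μ = 1.2341; ρ = a/4 = 0.3085
P₀ = 0.289974 (from M/M/c formula)
C(c,a) = [a^c/(c!(1−ρ))]·P₀ = [2.31943/(24·0.6915)]·0.289974
= 0.13976·0.289974 = 0.040528

Final: 0.040528


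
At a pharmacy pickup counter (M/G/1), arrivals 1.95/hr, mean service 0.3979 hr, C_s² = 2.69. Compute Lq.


ρ = λ·E[S] = 1.95·0.3979 = 0.7759
Lq = ρ²(1+C_s²)/(2(1−ρ)) = 0.6020·(1+2.69)/(2·0.2241)
= 0.6020·3.6900/0.4482 = 4.95657

Final: 4.95657


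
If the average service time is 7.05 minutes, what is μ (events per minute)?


μ = 1/(service time) in consistent units.
1 minute = 1 min, so μ = 1/7.05 = 0.1418 per minute

Final: 0.1418 /min


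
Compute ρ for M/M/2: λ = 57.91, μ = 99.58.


ρ = λ/(cμ) = 57.91/(2·99.58) = 57.91/199.16 = 0.2908

Final: 0.2908


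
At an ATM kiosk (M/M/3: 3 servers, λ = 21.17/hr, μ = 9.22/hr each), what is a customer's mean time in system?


a = 2.2961; ρ = 0.7654; P₀ = 0.068820
Lq = P₀·a^c·ρ/(c!(1−ρ)²) = 1.93026
Wq = Lq/λ = 1.93026/21.17 = 0.09118 hr
W = Wq + 1/μ = 0.09118 + 0.10846 = 0.19964 hr

Final: 0.19964 hr


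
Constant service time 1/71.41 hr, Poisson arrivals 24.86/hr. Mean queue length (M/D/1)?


ρ = 24.86/71.41 = 0.3481
M/D/1: Lq = ρ²/(2(1−ρ)) = 0.1212/(2·0.6519) = 0.09296

Final: 0.09296


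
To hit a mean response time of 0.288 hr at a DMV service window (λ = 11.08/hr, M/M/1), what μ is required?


W = 1/(μ−λ) ⇒ μ − λ = 1/W = 1/0.288 = 3.4722
μ = λ + 1/W = 11.08 + 3.4722 = 14.5522 per hr

Final: 14.5522 /hr


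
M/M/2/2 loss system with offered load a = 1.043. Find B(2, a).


B(c,a) = (a^c/c!) / Σ_{k=0}^{c} a^k/k!
a^2/2! = 0.543924
Σ terms (k=0..2): 1.00000 + 1.04300 + 0.54392 = 2.586924
B = 0.543924/2.586924 = 0.210259

Final: 0.210259


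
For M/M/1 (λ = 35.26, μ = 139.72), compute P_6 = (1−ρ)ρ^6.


ρ = 35.26/139.72 = 0.2524
P_n = (1−ρ)·ρ^n = (1 − 0.2524)·0.2524^6 = 0.7476·0.0002583 = 0.0001931

Final: 0.0001931


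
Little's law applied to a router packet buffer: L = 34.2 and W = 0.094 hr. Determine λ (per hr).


λ = L/W = 34.2/0.094 = 363.8298 /hr

Final: 363.8298 /hr


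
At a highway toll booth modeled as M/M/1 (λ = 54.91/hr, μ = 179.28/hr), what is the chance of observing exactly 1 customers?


ρ = 54.91/179.28 = 0.3063
P_n = (1−ρ)·ρ^n = (1 − 0.3063)·0.3063^1 = 0.6937·0.306281 = 0.212473

Final: 0.212473


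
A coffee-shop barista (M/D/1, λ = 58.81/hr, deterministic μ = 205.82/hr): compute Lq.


ρ = 58.81/205.82 = 0.2857
M/D/1: Lq = ρ²/(2(1−ρ)) = 0.08164/(2·0.7143) = 0.05715

Final: 0.05715


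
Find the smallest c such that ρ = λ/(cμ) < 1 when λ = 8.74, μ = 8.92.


Stability requires cμ > λ ⇔ c > λ/μ.
λ/μ = 8.74/8.92 = 0.9798
Minimum integer c = ⌊0.9798⌋ + 1 = 1
Check: 1·8.92 = 8.92 > 8.74, while 0·8.92 = 0.00 ≤ 8.74

Final: 1 servers


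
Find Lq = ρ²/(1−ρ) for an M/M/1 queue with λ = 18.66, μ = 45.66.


ρ = 18.66/45.66 = 0.4087
Lq = ρ²/(1−ρ) = 0.1670/0.5913 = 0.2824

Final: 0.2824


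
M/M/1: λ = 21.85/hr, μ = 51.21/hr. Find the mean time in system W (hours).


W = 1/(μ−λ) = 1/(51.21 − 21.85) = 1/29.36 = 0.03406 hr

Final: 0.03406 hr


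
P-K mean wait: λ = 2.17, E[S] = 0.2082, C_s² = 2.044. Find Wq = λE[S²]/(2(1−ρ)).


ρ = λ·E[S] = 2.17·0.2082 = 0.4518
E[S²] = E[S]²(1+C_s²) = 0.2082²·(1+2.044) = 0.131949
Wq = λ·E[S²]/(2(1−ρ)) = 2.17·0.131949/(2·0.5482) = 0.26115 hr

Final: 0.26115 hr


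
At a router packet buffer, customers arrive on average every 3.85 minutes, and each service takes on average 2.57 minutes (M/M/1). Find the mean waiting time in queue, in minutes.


λ = 60/3.85 = 15.5844 /hr
μ = 60/2.57 = 23.3463 /hr
ρ = λ/μ = 15.5844/23.3463 = 0.6675
Wq = ρ/(μ−λ) = 0.6675/(23.3463−15.5844) = 0.08600 hr
In minutes: 0.08600·60 = 5.160 min

Final: 5.160 min


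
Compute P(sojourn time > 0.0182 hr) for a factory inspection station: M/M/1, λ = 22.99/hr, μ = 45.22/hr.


W ~ Exponential(μ−λ) for M/M/1.
μ − λ = 45.22 − 22.99 = 22.2300
P(W > t) = e^{−(μ−λ)t} = e^{−0.4046} = 0.667253

Final: 0.667253


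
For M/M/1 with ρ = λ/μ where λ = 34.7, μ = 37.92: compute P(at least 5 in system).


ρ = 34.7/37.92 = 0.9151
P(N ≥ n) = ρ^n = 0.9151^5 = 0.641661

Final: 0.641661


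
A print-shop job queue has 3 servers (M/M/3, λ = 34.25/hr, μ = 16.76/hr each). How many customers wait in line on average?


a = λ/μ = 2.0436; ρ = a/3 = 0.6812
P₀ = 0.104243
Lq = P₀·a^c·ρ / (c!·(1−ρ)²) = 0.104243·8.53414·0.6812/(6·0.10164)
= 0.99367

Final: 0.99367


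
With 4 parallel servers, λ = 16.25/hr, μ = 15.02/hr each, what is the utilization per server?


ρ = λ/(cμ) = 16.25/(4·15.02) = 16.25/60.08 = 0.2705

Final: 0.2705


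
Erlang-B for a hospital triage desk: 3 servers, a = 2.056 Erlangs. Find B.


B(c,a) = (a^c/c!) / Σ_{k=0}^{c} a^k/k!
a^3/3! = 1.448499
Σ terms (k=0..3): 1.00000 + 2.05600 + 2.11357 + 1.44850 = 6.618067
B = 1.448499/6.618067 = 0.218870

Final: 0.218870


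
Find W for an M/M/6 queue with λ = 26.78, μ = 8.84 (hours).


a = 3.0294; ρ = 0.5049; P₀ = 0.047493
Lq = P₀·a^c·ρ/(c!(1−ρ)²) = 0.10502
Wq = Lq/λ = 0.10502/26.78 = 0.003922 hr
W = Wq + 1/μ = 0.003922 + 0.11312 = 0.11704 hr

Final: 0.11704 hr


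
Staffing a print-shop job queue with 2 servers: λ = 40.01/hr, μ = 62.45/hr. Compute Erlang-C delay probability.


a = λ/μ = 0.6407; ρ = a/2 = 0.3203
P₀ = 0.514766 (from M/M/c formula)
C(c,a) = [a^c/(c!(1−ρ))]·P₀ = [0.41046/(2·0.6797)]·0.514766
= 0.30196·0.514766 = 0.155438

Final: 0.155438


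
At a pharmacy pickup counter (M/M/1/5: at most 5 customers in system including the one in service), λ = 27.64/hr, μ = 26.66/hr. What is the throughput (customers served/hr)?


ρ = 1.0368; P_K = (1−ρ)ρ^5/(1−ρ^6) = 0.182062
λ_eff = λ(1 − P_K) = 27.64·(1 − 0.182062) = 27.64·0.817938 = 22.6078 /hr

Final: 22.6078 /hr


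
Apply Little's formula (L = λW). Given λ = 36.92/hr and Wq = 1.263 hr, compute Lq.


Lq = λWq = 36.92·1.263 = 46.6300

Final: 46.6300


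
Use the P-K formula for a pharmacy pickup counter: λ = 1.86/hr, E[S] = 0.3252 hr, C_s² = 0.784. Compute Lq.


ρ = λ·E[S] = 1.86·0.3252 = 0.6049
Lq = ρ²(1+C_s²)/(2(1−ρ)) = 0.3659·(1+0.784)/(2·0.3951)
= 0.3659·1.7840/0.7903 = 0.82595

Final: 0.82595


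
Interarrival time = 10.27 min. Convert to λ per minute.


λ = 1/(interarrival time) in consistent units.
1 minute = 1 min, so λ = 1/10.27 = 0.09737 per minute

Final: 0.09737 /min


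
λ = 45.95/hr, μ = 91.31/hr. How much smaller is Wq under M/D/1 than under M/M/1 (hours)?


ρ = 45.95/91.31 = 0.5032
Wq(M/M/1) = ρ/(μ−λ) = 0.5032/45.36 = 0.01109 hr
Wq(M/D/1) = ρ/(2(μ−λ)) = 0.005547 hr
Savings = 0.01109 − 0.005547 = 0.005547 hr

Final: 0.005547 hr


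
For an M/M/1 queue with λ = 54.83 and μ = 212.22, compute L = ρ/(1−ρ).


ρ = λ/μ = 54.83/212.22 = 0.2584
L = ρ/(1−ρ) = 0.2584/(1 − 0.2584) = 0.2584/0.7416 = 0.3484

Final: 0.3484


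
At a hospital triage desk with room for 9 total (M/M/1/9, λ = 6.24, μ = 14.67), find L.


ρ = 6.24/14.67 = 0.4254
L = ρ[1 − (K+1)ρ^K + Kρ^(K+1)] / [(1−ρ)(1−ρ^(K+1))]
Numerator: 0.4254·(1 − 10·0.0004558 + 9·0.0001939) = 0.424161
Denominator: (0.5746)·(0.999806) = 0.574531
L = 0.424161/0.574531 = 0.7383

Final: 0.7383


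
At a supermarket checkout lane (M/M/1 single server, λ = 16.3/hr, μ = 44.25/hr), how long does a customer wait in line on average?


ρ = 16.3/44.25 = 0.3684
Wq = ρ/(μ−λ) = 0.3684/(44.25 − 16.3) = 0.3684/27.95 = 0.01318 hr

Final: 0.01318 hr


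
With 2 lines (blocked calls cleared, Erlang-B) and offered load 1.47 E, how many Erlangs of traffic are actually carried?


B(2,1.47) = 0.304314 (Erlang-B)
Carried load = a(1 − B) = 1.47·(1 − 0.304314) = 1.47·0.695686 = 1.0227 E

Final: 1.0227 Erlangs


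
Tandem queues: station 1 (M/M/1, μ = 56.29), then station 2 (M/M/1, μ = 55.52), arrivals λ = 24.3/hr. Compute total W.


Each node sees arrival rate λ = 24.3/hr (tandem ⇒ throughput preserved).
W₁ = 1/(μ₁−λ) = 1/(56.29−24.3) = 0.03126 hr
W₂ = 1/(μ₂−λ) = 1/(55.52−24.3) = 0.03203 hr
W_total = W₁ + W₂ = 0.03126 + 0.03203 = 0.06329 hr

Final: 0.06329 hr


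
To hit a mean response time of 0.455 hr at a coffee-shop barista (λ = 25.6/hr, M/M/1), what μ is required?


W = 1/(μ−λ) ⇒ μ − λ = 1/W = 1/0.455 = 2.1978
μ = λ + 1/W = 25.6 + 2.1978 = 27.7978 per hr

Final: 27.7978 /hr


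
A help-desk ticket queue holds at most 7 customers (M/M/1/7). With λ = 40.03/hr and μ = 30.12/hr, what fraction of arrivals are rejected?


ρ = λ/μ = 40.03/30.12 = 1.3290
P_K = (1−ρ)ρ^K/(1−ρ^(K+1)) = (-0.3290·7.323427)/(1 − 9.732961)
= -2.409534/-8.732961 = 0.275913

Final: 0.275913


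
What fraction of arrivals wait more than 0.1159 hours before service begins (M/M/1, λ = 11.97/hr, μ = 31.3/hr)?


ρ = 11.97/31.3 = 0.3824
P(Wq > t) = ρ·e^{−(μ−λ)t} = 0.3824·e^{−2.2403}
= 0.3824·0.106422 = 0.040699

Final: 0.040699


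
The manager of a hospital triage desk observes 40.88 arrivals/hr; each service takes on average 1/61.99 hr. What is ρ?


ρ = λ/μ = 40.88/61.99 = 0.6595

Final: 0.6595


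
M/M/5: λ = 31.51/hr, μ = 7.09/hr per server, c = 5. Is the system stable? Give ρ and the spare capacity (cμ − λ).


Total capacity cμ = 5·7.09 = 35.45/hr
ρ = λ/(cμ) = 31.51/35.45 = 0.8889
Stable ⇔ ρ < 1: YES
Spare capacity = cμ − λ = 35.45 − 31.51 = 3.94/hr

Final: ρ = 0.8889; stable; margin = 3.94/hr


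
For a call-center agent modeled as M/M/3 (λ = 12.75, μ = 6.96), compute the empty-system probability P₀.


a = λ/μ = 12.75/6.96 = 1.8319; ρ = a/c = 0.6106
Σ_{k=0}^{2} a^k/k! (terms k=0..2) = 1.00000 + 1.83190 + 1.67792 = 4.50982
Tail: a^3/(3!(1−ρ)) = 6.14756/(6·0.3894) = 2.63143
P₀ = 1/(4.50982 + 2.63143) = 1/7.14125 = 0.140032

Final: 0.140032


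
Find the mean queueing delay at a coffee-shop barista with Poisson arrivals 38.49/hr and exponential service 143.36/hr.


ρ = 38.49/143.36 = 0.2685
Wq = ρ/(μ−λ) = 0.2685/(143.36 − 38.49) = 0.2685/104.87 = 0.002560 hr

Final: 0.002560 hr


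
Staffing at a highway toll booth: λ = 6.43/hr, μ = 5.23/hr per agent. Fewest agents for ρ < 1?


Stability requires cμ > λ ⇔ c > λ/μ.
λ/μ = 6.43/5.23 = 1.2294
Minimum integer c = ⌊1.2294⌋ + 1 = 2
Check: 2·5.23 = 10.46 > 6.43, while 1·5.23 = 5.23 ≤ 6.43

Final: 2 servers


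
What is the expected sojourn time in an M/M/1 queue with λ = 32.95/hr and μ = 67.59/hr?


W = 1/(μ−λ) = 1/(67.59 − 32.95) = 1/34.64 = 0.02887 hr

Final: 0.02887 hr


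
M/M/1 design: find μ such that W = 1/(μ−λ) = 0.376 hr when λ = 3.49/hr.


W = 1/(μ−λ) ⇒ μ − λ = 1/W = 1/0.376 = 2.6596
μ = λ + 1/W = 3.49 + 2.6596 = 6.1496 per hr

Final: 6.1496 /hr


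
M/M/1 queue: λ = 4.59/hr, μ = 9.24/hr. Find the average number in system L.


ρ = λ/μ = 4.59/9.24 = 0.4968
L = ρ/(1−ρ) = 0.4968/(1 − 0.4968) = 0.4968/0.5032 = 0.9871

Final: 0.9871
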